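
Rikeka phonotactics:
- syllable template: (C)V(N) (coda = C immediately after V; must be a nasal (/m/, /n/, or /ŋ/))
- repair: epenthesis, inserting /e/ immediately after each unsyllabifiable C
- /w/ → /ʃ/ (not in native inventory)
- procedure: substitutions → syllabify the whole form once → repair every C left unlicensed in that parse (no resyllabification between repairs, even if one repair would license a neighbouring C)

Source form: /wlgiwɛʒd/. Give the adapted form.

ʃelegiʃɛʒede

Substitution: /w/ → /ʃ/, giving /ʃlgiʃɛʒd/.
Under (C)V(N), the unsyllabifiable consonants are /ʃ/, /l/, /ʒ/, /d/ (only a nasal (/m/, /n/, or /ŋ/) is licensed in coda position; onsets are limited to one consonant).
Inserting the epenthetic vowel yields /ʃ/ → /ʃe/, /l/ → /le/, /ʒ/ → /ʒe/, /d/ → /de/.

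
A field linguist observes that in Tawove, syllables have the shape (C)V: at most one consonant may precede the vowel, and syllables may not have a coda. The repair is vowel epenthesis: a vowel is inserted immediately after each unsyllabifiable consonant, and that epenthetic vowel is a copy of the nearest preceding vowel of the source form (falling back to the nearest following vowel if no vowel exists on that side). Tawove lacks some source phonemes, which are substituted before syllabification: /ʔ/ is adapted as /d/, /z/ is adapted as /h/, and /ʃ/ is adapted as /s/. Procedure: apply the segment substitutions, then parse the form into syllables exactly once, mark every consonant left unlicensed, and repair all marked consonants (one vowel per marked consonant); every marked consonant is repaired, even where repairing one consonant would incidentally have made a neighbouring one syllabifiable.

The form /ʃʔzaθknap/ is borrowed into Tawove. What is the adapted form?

sadahaθakanapa

Substitution: /ʃ/ → /s/, /ʔ/ → /d/, /z/ → /h/, giving /sdhaθknap/.
Syllabifying with onset maximization leaves /s/, /d/, /θ/, /k/, /p/ stranded (no codas are permitted; onsets are limited to one consonant).
Epenthesis after each stranded consonant: /s/ → /sa/, /d/ → /da/, /θ/ → /θa/, /k/ → /ka/, /p/ → /pa/.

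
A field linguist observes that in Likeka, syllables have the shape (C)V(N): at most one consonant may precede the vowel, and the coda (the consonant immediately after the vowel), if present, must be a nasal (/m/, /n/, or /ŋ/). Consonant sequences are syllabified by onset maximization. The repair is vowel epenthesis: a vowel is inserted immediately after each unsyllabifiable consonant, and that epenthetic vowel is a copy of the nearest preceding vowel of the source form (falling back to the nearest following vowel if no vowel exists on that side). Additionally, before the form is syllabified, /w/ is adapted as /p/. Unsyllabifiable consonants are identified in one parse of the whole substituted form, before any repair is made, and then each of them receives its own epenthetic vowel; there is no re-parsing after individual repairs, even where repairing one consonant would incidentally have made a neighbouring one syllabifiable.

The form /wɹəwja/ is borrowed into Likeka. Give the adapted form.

pəɹəpəja

Substitution: /w/ → /p/, giving /pɹəpja/.
The consonants /p/, /p/ cannot be parsed into a legal (C)V(N) syllable (only a nasal (/m/, /n/, or /ŋ/) is licensed in coda position; onsets are limited to one consonant).
Each unlicensed consonant becomes the onset of a new syllable: /p/ → /pə/, /p/ → /pə/.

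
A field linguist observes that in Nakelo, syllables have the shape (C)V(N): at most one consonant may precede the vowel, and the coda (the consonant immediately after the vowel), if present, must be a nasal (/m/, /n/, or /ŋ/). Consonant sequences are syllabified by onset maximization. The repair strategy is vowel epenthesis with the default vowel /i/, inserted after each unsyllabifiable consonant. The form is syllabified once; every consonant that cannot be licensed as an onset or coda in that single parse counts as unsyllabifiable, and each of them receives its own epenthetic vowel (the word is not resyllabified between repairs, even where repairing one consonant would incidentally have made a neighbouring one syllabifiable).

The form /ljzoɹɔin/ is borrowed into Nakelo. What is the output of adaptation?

lijizoɹɔin

The consonants /l/, /j/ cannot be parsed into a legal (C)V(N) syllable (only a nasal (/m/, /n/, or /ŋ/) is licensed in coda position; onsets are limited to one consonant).
Each unlicensed consonant becomes the onset of a new syllable: /l/ → /li/, /j/ → /ji/.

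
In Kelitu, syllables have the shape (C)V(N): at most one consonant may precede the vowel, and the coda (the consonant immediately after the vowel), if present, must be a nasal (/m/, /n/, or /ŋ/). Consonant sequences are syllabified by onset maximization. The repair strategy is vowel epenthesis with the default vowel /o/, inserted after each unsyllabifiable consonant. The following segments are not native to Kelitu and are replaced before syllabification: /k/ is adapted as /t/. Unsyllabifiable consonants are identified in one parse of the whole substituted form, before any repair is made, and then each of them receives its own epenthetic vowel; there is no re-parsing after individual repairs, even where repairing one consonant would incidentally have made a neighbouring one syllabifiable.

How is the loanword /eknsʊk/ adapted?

etonosʊto

Substitution: /k/ → /t/, giving /etnsʊt/.
Syllabifying with onset maximization leaves /t/, /n/, /t/ stranded (only a nasal (/m/, /n/, or /ŋ/) is licensed in coda position; onsets are limited to one consonant).
Each unlicensed consonant becomes the onset of a new syllable: /t/ → /to/, /n/ → /no/, /t/ → /to/.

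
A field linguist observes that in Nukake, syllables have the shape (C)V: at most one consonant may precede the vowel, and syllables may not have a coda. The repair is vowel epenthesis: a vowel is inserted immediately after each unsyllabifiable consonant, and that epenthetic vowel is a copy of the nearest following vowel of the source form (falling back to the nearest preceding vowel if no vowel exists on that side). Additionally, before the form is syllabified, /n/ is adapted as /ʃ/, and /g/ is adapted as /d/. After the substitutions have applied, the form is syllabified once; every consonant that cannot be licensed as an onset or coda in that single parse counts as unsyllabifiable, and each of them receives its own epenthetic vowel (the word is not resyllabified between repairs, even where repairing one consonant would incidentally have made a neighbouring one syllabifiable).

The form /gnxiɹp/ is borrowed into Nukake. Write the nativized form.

Substitution: /g/ → /d/, /n/ → /ʃ/, giving /dʃxiɹp/.
Syllabifying with onset maximization leaves /d/, /ʃ/, /ɹ/, /p/ stranded (no codas are permitted; onsets are limited to one consonant).
Epenthesis after each stranded consonant: /d/ → /di/, /ʃ/ → /ʃi/, /ɹ/ → /ɹi/, /p/ → /pi/.

diʃixiɹipi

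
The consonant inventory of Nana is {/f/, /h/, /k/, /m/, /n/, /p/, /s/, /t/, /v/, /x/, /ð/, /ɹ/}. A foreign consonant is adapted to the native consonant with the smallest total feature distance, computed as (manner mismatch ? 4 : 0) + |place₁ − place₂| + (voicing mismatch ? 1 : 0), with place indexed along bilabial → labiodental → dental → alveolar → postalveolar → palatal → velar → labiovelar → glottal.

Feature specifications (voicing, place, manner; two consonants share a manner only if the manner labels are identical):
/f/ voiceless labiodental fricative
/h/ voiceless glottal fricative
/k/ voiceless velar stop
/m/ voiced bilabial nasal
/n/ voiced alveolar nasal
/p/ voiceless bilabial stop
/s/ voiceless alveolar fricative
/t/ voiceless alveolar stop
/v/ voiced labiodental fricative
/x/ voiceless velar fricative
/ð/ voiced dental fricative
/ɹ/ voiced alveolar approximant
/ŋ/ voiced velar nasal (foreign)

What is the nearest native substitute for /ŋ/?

/n/ is closest: same manner (nasal), place distance 3 (velar→alveolar), same voicing; total 3. Next closest is /k/ at distance 5.

n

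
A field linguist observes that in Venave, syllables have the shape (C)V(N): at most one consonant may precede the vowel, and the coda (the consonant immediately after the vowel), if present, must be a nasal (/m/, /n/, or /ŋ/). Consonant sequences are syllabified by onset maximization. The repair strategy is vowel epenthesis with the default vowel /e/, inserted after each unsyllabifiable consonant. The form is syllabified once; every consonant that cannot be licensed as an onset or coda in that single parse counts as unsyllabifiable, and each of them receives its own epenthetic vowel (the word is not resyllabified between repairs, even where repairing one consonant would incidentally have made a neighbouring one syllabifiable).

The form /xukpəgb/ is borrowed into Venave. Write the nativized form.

xukepəgebe

Syllabifying with onset maximization leaves /k/, /g/, /b/ stranded (only a nasal (/m/, /n/, or /ŋ/) is licensed in coda position; onsets are limited to one consonant).
Inserting the epenthetic vowel yields /k/ → /ke/, /g/ → /ge/, /b/ → /be/.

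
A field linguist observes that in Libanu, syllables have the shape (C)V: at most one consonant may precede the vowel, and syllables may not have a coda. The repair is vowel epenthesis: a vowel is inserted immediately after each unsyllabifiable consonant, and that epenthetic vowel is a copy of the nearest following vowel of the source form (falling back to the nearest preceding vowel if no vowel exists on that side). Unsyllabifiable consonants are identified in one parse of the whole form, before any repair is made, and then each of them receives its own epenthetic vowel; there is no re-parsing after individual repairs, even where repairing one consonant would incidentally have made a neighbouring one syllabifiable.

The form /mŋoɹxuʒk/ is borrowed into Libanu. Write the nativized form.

moŋoɹuxuʒuku

The consonants /m/, /ɹ/, /ʒ/, /k/ cannot be parsed into a legal (C)V syllable (no codas are permitted; onsets are limited to one consonant).
Epenthesis after each stranded consonant: /m/ → /mo/, /ɹ/ → /ɹu/, /ʒ/ → /ʒu/, /k/ → /ku/.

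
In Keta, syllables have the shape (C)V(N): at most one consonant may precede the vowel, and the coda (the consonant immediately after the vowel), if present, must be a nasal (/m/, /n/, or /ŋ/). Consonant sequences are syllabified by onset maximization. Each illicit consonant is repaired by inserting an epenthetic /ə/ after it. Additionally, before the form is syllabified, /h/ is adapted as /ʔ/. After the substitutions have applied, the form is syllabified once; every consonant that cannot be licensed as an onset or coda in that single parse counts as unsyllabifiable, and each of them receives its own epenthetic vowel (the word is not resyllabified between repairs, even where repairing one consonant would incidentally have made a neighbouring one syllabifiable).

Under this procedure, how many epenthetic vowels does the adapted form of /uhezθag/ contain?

After substitution the input is /uʔezθag/.
The unsyllabifiable consonants are /z/, /g/; each receives one epenthetic vowel.

2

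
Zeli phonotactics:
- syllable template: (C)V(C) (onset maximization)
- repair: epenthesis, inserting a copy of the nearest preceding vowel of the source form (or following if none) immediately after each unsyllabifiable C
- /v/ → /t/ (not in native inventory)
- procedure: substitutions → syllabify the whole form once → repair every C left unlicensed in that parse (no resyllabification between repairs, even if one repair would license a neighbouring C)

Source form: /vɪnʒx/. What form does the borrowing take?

tɪnʒɪxɪ

Substitution: /v/ → /t/, giving /tɪnʒx/.
Syllabifying with onset maximization leaves /ʒ/, /x/ stranded (at most one coda consonant is licensed; onsets are limited to one consonant).
Epenthesis after each stranded consonant: /ʒ/ → /ʒɪ/, /x/ → /xɪ/.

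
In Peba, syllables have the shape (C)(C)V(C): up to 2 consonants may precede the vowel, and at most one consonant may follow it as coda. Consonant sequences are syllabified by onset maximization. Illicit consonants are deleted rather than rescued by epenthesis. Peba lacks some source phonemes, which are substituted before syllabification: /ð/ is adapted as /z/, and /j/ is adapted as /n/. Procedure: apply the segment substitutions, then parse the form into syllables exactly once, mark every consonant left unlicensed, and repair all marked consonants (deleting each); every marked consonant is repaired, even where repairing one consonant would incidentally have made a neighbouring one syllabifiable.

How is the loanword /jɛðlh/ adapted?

Substitution: /j/ → /n/, /ð/ → /z/, giving /nɛzlh/.
Under (C)(C)V(C), the unsyllabifiable consonants are /l/, /h/ (at most one coda consonant is licensed; onsets may contain at most 2 consonants).
Each unlicensed consonant is deleted: /l/, /h/.

nɛz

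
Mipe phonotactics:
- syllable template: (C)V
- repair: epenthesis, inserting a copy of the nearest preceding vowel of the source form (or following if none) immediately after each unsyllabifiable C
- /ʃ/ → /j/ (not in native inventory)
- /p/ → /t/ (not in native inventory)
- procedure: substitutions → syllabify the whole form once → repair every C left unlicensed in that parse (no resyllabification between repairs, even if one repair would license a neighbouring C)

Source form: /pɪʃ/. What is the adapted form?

tɪjɪ

Substitution: /p/ → /t/, /ʃ/ → /j/, giving /tɪj/.
The consonants /j/ cannot be parsed into a legal (C)V syllable (no codas are permitted; onsets are limited to one consonant).
Each unlicensed consonant becomes the onset of a new syllable: /j/ → /jɪ/.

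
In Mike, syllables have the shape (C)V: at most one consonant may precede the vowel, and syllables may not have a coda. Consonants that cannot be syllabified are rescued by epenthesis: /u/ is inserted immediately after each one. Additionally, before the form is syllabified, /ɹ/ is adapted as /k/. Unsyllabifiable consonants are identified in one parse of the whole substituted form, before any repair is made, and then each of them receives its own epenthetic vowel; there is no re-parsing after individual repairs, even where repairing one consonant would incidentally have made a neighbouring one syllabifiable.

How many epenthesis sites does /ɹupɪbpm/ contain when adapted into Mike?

3

After substitution the input is /kupɪbpm/.
The unsyllabifiable consonants are /b/, /p/, /m/; each receives one epenthetic vowel.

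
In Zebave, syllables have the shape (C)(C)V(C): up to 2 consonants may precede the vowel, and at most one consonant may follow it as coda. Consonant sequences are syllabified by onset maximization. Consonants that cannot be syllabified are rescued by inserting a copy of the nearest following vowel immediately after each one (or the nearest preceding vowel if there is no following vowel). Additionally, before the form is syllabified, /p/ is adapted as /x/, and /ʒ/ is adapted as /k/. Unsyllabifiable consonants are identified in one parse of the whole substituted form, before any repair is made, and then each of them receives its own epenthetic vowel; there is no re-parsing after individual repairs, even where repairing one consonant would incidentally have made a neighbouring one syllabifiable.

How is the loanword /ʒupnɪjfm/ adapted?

Substitution: /ʒ/ → /k/, /p/ → /x/, giving /kuxnɪjfm/.
The consonants /f/, /m/ cannot be parsed into a legal (C)(C)V(C) syllable (at most one coda consonant is licensed; onsets may contain at most 2 consonants).
Inserting the epenthetic vowel yields /f/ → /fɪ/, /m/ → /mɪ/.

kuxnɪjfɪmɪ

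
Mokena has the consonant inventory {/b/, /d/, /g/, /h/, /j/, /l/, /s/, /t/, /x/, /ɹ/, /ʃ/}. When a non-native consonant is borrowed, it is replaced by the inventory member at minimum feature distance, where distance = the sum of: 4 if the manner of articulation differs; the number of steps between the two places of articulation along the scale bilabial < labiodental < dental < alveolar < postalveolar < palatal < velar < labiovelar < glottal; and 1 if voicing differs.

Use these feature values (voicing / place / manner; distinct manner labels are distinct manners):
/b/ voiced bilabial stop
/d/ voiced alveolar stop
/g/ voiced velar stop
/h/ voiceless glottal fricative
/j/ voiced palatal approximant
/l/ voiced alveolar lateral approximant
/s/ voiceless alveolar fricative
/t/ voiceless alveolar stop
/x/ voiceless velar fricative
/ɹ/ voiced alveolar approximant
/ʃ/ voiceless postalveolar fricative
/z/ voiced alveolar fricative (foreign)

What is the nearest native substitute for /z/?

s

/s/ is closest: same manner (fricative), place distance 0 (alveolar→alveolar), voicing differs (+1); total 1. Next closest is /ʃ/ at distance 2.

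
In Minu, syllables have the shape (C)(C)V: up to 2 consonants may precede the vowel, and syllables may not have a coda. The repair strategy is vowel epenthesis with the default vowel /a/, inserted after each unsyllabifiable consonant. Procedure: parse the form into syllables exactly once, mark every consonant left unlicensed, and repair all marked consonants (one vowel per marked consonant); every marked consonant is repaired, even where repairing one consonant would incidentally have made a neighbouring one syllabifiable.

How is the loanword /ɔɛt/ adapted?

Under (C)(C)V, the unsyllabifiable consonants are /t/ (no codas are permitted; onsets may contain at most 2 consonants).
Each unlicensed consonant becomes the onset of a new syllable: /t/ → /ta/.

ɔɛta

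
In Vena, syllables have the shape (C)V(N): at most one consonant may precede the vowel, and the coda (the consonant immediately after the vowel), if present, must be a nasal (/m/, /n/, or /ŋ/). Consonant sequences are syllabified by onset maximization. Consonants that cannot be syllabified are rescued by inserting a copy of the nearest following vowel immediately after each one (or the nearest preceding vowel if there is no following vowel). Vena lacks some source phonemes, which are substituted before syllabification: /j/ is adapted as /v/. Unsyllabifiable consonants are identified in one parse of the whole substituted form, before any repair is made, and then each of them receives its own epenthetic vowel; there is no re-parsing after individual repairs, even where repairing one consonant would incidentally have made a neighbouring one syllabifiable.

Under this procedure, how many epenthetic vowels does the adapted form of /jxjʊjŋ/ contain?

After substitution the input is /vxvʊvŋ/.
The unsyllabifiable consonants are /v/, /x/, /v/, /ŋ/; each receives one epenthetic vowel.

4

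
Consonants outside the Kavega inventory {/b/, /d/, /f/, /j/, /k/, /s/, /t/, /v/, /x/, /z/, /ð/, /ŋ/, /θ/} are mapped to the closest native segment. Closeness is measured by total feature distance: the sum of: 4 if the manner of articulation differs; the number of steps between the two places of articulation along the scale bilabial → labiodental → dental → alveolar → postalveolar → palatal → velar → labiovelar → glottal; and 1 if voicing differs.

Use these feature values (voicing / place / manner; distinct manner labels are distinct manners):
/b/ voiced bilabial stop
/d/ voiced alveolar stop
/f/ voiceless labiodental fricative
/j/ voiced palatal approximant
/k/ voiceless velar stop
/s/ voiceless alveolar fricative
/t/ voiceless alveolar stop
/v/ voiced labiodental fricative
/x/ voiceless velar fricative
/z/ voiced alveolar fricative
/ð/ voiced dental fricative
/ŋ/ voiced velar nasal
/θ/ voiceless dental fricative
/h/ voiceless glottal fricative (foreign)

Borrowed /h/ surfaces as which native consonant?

x

/x/ is closest: same manner (fricative), place distance 2 (glottal→velar), same voicing; total 2. Next closest is /s/ at distance 5.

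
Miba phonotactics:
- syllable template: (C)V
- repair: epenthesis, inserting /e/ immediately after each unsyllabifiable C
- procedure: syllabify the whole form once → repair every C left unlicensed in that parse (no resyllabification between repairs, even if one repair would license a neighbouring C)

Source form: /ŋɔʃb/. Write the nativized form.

ŋɔʃebe

The consonants /ʃ/, /b/ cannot be parsed into a legal (C)V syllable (no codas are permitted; onsets are limited to one consonant).
Epenthesis after each stranded consonant: /ʃ/ → /ʃe/, /b/ → /be/.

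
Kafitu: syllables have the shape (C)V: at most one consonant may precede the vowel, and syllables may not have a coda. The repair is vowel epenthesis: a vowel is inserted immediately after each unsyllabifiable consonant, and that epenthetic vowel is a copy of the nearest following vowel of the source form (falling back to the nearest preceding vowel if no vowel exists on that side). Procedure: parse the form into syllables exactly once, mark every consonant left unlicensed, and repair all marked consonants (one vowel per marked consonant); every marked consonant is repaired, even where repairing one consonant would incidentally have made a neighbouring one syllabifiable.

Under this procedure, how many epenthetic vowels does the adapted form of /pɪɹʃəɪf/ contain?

2

The unsyllabifiable consonants are /ɹ/, /f/; each receives one epenthetic vowel.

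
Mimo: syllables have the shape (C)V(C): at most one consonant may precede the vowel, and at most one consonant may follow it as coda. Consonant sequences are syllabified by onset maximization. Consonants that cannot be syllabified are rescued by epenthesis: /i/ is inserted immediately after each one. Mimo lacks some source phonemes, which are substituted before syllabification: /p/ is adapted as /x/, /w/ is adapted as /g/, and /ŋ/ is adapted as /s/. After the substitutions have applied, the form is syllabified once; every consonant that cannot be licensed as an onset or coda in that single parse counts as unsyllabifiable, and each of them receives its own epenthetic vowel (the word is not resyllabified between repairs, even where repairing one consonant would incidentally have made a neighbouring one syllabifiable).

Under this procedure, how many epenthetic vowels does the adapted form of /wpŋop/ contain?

2

After substitution the input is /gxsox/.
The unsyllabifiable consonants are /g/, /x/; each receives one epenthetic vowel.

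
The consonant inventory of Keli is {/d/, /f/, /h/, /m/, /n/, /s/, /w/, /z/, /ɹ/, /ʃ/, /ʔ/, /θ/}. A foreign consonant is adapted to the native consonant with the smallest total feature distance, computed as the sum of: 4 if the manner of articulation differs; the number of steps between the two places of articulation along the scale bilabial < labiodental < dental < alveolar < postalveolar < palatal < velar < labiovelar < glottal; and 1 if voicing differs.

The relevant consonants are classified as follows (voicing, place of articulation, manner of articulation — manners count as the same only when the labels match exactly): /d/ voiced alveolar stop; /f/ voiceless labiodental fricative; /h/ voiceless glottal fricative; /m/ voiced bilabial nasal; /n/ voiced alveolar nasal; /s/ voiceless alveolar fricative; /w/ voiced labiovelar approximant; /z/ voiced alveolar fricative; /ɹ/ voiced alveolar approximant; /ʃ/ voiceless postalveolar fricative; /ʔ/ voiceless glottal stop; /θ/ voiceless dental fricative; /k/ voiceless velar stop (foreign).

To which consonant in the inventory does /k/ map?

ʔ

/ʔ/ is closest: same manner (stop), place distance 2 (velar→glottal), same voicing; total 2. Next closest is /d/ at distance 4.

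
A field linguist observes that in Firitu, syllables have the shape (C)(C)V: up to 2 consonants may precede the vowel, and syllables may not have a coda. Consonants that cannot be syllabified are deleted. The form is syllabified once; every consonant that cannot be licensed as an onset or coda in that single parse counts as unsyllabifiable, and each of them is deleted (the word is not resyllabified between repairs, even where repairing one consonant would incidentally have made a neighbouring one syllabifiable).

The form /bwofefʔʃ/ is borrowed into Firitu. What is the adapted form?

bwofe

Syllabifying with onset maximization leaves /f/, /ʔ/, /ʃ/ stranded (no codas are permitted; onsets may contain at most 2 consonants).
Deletion applies to /f/, /ʔ/, /ʃ/.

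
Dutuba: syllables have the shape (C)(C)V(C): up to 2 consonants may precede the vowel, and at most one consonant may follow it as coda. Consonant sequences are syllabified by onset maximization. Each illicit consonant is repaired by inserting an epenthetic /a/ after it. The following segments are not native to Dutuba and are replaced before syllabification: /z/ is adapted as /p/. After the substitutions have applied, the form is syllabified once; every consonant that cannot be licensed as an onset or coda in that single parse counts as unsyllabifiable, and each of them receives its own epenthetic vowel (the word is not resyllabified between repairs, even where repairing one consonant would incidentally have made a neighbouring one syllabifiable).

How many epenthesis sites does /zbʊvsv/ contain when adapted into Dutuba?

2

After substitution the input is /pbʊvsv/.
The unsyllabifiable consonants are /s/, /v/; each receives one epenthetic vowel.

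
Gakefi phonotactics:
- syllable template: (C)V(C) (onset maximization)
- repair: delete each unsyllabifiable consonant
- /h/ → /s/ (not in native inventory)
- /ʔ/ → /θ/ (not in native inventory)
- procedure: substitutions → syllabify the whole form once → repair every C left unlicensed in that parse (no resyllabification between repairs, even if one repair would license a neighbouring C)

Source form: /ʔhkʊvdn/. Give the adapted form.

kʊv

Substitution: /ʔ/ → /θ/, /h/ → /s/, giving /θskʊvdn/.
Syllabifying with onset maximization leaves /θ/, /s/, /d/, /n/ stranded (at most one coda consonant is licensed; onsets are limited to one consonant).
Each unlicensed consonant is deleted: /θ/, /s/, /d/, /n/.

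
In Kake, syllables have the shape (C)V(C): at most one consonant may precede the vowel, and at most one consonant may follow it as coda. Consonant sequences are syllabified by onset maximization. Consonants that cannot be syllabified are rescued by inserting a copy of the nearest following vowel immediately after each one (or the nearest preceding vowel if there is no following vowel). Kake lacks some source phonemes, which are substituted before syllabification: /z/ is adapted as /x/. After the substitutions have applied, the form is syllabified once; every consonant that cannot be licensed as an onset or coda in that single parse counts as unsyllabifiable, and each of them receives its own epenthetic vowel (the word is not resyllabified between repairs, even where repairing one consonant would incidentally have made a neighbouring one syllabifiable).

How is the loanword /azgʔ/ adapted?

axgaʔa

Substitution: /z/ → /x/, giving /axgʔ/.
The consonants /g/, /ʔ/ cannot be parsed into a legal (C)V(C) syllable (at most one coda consonant is licensed; onsets are limited to one consonant).
Inserting the epenthetic vowel yields /g/ → /ga/, /ʔ/ → /ʔa/.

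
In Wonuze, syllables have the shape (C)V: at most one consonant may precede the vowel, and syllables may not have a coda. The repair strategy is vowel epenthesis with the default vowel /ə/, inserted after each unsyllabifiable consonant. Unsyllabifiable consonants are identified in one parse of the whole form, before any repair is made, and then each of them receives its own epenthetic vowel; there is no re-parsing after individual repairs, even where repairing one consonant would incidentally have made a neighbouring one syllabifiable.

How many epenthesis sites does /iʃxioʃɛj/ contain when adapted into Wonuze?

The unsyllabifiable consonants are /ʃ/, /j/; each receives one epenthetic vowel.

2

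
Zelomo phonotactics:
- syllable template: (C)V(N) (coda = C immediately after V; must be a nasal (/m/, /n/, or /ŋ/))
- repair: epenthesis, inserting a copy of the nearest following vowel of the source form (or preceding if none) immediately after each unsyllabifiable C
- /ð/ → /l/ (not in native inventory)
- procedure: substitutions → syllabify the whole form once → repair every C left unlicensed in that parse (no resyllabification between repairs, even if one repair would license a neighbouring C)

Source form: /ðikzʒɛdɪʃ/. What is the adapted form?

Substitution: /ð/ → /l/, giving /likzʒɛdɪʃ/.
Syllabifying with onset maximization leaves /k/, /z/, /ʃ/ stranded (only a nasal (/m/, /n/, or /ŋ/) is licensed in coda position; onsets are limited to one consonant).
Epenthesis after each stranded consonant: /k/ → /kɛ/, /z/ → /zɛ/, /ʃ/ → /ʃɪ/.

likɛzɛʒɛdɪʃɪ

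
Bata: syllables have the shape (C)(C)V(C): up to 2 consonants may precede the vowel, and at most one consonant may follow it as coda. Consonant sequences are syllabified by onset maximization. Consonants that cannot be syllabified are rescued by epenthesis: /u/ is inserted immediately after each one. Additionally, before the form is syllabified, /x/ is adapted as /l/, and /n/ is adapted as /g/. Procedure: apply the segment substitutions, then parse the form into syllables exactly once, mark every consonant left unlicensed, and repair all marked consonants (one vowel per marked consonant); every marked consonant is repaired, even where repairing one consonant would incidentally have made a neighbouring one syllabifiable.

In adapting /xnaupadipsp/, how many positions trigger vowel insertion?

2

After substitution the input is /lgaupadipsp/.
The unsyllabifiable consonants are /s/, /p/; each receives one epenthetic vowel.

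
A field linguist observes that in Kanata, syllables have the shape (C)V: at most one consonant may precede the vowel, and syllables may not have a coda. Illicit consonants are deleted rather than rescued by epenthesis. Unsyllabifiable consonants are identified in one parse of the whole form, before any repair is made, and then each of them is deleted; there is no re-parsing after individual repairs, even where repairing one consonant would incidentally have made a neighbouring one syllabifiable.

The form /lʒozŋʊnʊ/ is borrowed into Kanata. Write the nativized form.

ʒoŋʊnʊ

Syllabifying with onset maximization leaves /l/, /z/ stranded (no codas are permitted; onsets are limited to one consonant).
Each unlicensed consonant is deleted: /l/, /z/.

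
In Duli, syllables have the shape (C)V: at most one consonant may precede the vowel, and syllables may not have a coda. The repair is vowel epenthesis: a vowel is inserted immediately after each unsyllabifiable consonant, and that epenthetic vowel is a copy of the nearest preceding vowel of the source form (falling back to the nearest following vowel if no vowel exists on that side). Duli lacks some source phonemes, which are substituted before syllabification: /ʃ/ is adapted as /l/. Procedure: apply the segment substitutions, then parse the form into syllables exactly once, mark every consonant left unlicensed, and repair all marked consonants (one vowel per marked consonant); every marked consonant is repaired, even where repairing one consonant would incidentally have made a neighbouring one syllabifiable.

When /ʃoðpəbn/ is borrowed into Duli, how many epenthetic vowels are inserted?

3

After substitution the input is /loðpəbn/.
The unsyllabifiable consonants are /ð/, /b/, /n/; each receives one epenthetic vowel.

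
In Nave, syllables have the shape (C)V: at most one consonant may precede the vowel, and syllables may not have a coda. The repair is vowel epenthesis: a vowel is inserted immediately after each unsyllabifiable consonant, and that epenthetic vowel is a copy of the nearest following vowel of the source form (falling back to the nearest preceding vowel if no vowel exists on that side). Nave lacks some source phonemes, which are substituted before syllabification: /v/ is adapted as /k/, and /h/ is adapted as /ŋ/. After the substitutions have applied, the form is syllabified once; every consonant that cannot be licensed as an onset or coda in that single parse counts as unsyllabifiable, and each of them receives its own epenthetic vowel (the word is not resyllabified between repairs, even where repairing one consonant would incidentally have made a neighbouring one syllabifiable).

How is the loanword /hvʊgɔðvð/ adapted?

ŋʊkʊgɔðɔkɔðɔ

Substitution: /h/ → /ŋ/, /v/ → /k/, giving /ŋkʊgɔðkð/.
Under (C)V, the unsyllabifiable consonants are /ŋ/, /ð/, /k/, /ð/ (no codas are permitted; onsets are limited to one consonant).
Each unlicensed consonant becomes the onset of a new syllable: /ŋ/ → /ŋʊ/, /ð/ → /ðɔ/, /k/ → /kɔ/, /ð/ → /ðɔ/.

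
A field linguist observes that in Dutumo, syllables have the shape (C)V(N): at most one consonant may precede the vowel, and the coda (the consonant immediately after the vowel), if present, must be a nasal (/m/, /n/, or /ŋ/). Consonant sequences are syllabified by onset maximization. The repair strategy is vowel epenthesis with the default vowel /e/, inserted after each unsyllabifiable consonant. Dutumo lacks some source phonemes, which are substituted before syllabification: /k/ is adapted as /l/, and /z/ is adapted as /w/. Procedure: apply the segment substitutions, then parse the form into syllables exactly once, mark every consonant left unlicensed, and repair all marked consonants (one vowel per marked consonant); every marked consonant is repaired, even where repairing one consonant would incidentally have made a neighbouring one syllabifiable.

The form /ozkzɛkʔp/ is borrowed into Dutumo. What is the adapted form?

owelewɛleʔepe

Substitution: /z/ → /w/, /k/ → /l/, giving /owlwɛlʔp/.
The consonants /w/, /l/, /l/, /ʔ/, /p/ cannot be parsed into a legal (C)V(N) syllable (only a nasal (/m/, /n/, or /ŋ/) is licensed in coda position; onsets are limited to one consonant).
Each unlicensed consonant becomes the onset of a new syllable: /w/ → /we/, /l/ → /le/, /l/ → /le/, /ʔ/ → /ʔe/, /p/ → /pe/.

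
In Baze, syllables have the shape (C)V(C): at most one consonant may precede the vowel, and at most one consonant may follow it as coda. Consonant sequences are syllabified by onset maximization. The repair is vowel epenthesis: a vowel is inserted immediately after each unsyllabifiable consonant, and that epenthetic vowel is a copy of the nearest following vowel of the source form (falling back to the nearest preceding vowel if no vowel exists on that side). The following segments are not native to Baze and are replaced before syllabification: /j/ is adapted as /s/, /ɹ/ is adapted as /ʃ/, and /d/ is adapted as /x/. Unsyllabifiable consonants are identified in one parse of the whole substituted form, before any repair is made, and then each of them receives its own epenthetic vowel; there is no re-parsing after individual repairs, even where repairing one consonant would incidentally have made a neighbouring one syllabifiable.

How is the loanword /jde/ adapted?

sexe

Substitution: /j/ → /s/, /d/ → /x/, giving /sxe/.
Syllabifying with onset maximization leaves /s/ stranded (at most one coda consonant is licensed; onsets are limited to one consonant).
Inserting the epenthetic vowel yields /s/ → /se/.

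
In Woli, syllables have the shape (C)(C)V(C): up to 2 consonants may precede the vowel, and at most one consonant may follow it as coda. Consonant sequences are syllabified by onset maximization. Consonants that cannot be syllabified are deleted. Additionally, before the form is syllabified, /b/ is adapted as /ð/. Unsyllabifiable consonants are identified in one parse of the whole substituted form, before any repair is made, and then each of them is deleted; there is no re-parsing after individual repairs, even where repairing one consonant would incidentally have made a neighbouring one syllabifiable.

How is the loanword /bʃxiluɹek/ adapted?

ʃxiluɹek

Substitution: /b/ → /ð/, giving /ðʃxiluɹek/.
Syllabifying with onset maximization leaves /ð/ stranded (at most one coda consonant is licensed; onsets may contain at most 2 consonants).
Deleting the stranded consonants removes /ð/.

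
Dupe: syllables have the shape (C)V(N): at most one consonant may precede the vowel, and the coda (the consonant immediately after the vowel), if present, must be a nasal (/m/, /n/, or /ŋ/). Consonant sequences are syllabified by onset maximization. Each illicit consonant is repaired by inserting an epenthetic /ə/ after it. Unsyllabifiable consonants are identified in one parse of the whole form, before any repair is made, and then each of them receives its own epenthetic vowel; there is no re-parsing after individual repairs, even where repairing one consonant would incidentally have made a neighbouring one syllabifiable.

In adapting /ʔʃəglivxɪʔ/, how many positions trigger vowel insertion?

4

The unsyllabifiable consonants are /ʔ/, /g/, /v/, /ʔ/; each receives one epenthetic vowel.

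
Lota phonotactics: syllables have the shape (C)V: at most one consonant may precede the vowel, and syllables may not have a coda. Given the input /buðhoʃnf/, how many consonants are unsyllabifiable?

4

Under (C)V, the unsyllabifiable consonants are /ð/, /ʃ/, /n/, /f/ (no codas are permitted; onsets are limited to one consonant).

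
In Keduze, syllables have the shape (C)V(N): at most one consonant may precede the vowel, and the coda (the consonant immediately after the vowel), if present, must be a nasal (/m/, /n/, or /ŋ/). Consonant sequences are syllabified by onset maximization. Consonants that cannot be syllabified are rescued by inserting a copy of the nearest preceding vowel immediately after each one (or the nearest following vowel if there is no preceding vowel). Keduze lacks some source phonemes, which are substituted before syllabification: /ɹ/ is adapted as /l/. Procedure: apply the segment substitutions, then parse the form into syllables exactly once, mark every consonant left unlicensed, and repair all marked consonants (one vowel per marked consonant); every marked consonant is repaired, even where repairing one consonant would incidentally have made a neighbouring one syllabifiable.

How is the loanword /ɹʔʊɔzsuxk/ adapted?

Substitution: /ɹ/ → /l/, giving /lʔʊɔzsuxk/.
Under (C)V(N), the unsyllabifiable consonants are /l/, /z/, /x/, /k/ (only a nasal (/m/, /n/, or /ŋ/) is licensed in coda position; onsets are limited to one consonant).
Inserting the epenthetic vowel yields /l/ → /lʊ/, /z/ → /zɔ/, /x/ → /xu/, /k/ → /ku/.

lʊʔʊɔzɔsuxuku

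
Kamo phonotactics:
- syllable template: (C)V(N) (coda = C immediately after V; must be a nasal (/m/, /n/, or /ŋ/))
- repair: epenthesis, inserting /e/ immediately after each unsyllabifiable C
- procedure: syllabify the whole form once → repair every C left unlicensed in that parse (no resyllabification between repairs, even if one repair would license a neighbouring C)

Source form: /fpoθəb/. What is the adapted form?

fepoθəbe

Syllabifying with onset maximization leaves /f/, /b/ stranded (only a nasal (/m/, /n/, or /ŋ/) is licensed in coda position; onsets are limited to one consonant).
Inserting the epenthetic vowel yields /f/ → /fe/, /b/ → /be/.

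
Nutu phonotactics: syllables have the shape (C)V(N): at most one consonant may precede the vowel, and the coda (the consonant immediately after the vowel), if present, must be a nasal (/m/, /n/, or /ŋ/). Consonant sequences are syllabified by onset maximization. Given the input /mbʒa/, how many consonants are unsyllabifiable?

2

Syllabifying with onset maximization leaves /m/, /b/ stranded (only a nasal (/m/, /n/, or /ŋ/) is licensed in coda position; onsets are limited to one consonant).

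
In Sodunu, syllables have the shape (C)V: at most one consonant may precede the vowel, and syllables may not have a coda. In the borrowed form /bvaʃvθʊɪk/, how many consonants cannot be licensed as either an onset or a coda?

The consonants /b/, /ʃ/, /v/, /k/ cannot be parsed into a legal (C)V syllable (no codas are permitted; onsets are limited to one consonant).

4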